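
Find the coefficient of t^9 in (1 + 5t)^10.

19531250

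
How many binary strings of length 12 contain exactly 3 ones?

Choose the 3 positions: C(12,3) = 220.

220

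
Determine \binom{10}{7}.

C(10,7) = C(10,3) by symmetry.
C(10,3) = (10·9·8) / 3! = 720 / 6 = 120.

120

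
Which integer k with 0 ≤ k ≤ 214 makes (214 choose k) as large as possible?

107

C(214,k) is maximized at k = 214/2 = 107.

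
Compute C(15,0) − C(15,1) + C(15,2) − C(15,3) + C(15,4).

1001

The partial alternating sum Σ_{k=0}^{4} (−1)^k C(15,k) = (−1)^4 C(14,4) = 1001.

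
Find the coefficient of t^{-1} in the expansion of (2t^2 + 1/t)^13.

General term: C(13,j)·(2t^2)^j·(1/t)^(13-j), with t-exponent 2j − 1(13−j) = 3j − 13.
Set 3j − 13 = -1: j = 4.
C(13,4) = 715; 2^4 = 16; 1^9 = 1.
Coefficient = 715 · 16 · 1 = 11440.

11440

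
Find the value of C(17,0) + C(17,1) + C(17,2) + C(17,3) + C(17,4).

1 + 17 + 136 + 680 + 2380 = 3214.

3214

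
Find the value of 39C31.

C(39,31) = C(39,8) by symmetry.
C(39,8) = (39·38·37·36·35·34·33·32) / 8! = 2480637519360 / 40320 = 61523748.

61523748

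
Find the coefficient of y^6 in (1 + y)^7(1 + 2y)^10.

180775

Coefficient of y^6 = Σ_{j} C(7,j)·1^j·C(10,6-j)·2^(6-j) for j from 0 to 6.
= 13440 + 56448 + 70560 + 33600 + 6300 + 420 + 7 = 180775.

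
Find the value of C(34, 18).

2203961430

C(34,18) = C(34,16) by symmetry.
C(34,16) = (34·33·32·31·30·29·28·27·26·25·24·23·22·21·20·19) / 16! = 46113021921146019840000 / 20922789888000 = 2203961430.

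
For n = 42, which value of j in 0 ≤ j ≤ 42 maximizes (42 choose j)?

21

C(42,j) is maximized at j = 42/2 = 21.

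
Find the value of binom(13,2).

C(13,2) = (13·12) / 2! = 156 / 2 = 78.

78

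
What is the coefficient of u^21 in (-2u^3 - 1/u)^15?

General term: C(15,j)·(-2u^3)^j·(-1/u)^(15-j), with u-exponent 3j − 1(15−j) = 4j − 15.
Set 4j − 15 = 21: j = 9.
C(15,9) = 5005; (-2)^9 = -512; (-1)^6 = 1.
Coefficient = 5005 · (-512) · 1 = -2562560.

-2562560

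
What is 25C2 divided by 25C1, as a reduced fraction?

C(n,k+1)/C(n,k) = (n−k)/(k+1) = (25−1)/(1+1) = 24/2 = 12.

12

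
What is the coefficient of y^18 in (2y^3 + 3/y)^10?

General term: C(10,j)·(2y^3)^j·(3/y)^(10-j), with y-exponent 3j − 1(10−j) = 4j − 10.
Set 4j − 10 = 18: j = 7.
C(10,7) = 120; 2^7 = 128; 3^3 = 27.
Coefficient = 120 · 128 · 27 = 414720.

414720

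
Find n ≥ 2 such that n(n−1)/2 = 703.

38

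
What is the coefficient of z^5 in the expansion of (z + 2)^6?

12

The general term is C(6,j)·(z)^j·(2)^(6-j); the z^5 term has j = 5.
C(6,5) = 6.
Coefficient = C(6,5) · 2^1 = 6 · 2 = 12.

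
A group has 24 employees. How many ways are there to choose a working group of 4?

This is C(24,4) = 10626.

10626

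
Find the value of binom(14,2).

91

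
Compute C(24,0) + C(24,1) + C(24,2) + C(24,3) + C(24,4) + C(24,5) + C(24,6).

1 + 24 + 276 + 2024 + 10626 + 42504 + 134596 = 190051.

190051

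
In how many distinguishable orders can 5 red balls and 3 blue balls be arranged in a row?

56

Choose positions for the red balls: C(8,5) = 56.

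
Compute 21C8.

203490

C(21,8) = (21·20·19·18·17·16·15·14) / 8! = 8204716800 / 40320 = 203490.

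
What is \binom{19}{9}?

C(19,9) = (19·18·17·16·15·14·13·12·11) / 9! = 33522128640 / 362880 = 92378.

92378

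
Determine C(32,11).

C(32,11) = (32·31·30·29·28·27·26·25·24·23·22) / 11! = 5150244363264000 / 39916800 = 129024480.

129024480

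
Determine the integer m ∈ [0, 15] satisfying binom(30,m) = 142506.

5

C(30,m) increases on 0 ≤ m ≤ 15. C(30,4) = 27405 and C(30,5) = 142506, so m = 5.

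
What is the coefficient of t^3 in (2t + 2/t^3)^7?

General term: C(7,j)·(2t)^j·(2/t^3)^(7-j), with t-exponent 1j − 3(7−j) = 4j − 21.
Set 4j − 21 = 3: j = 6.
C(7,6) = 7; 2^6 = 64; 2^1 = 2.
Coefficient = 7 · 64 · 2 = 896.

896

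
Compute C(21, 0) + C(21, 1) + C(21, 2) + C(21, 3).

1 + 21 + 210 + 1330 = 1562.

1562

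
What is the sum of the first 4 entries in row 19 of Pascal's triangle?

1 + 19 + 171 + 969 = 1160.

1160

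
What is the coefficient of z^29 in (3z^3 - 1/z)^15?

241805655

General term: C(15,j)·(3z^3)^j·(-1/z)^(15-j), with z-exponent 3j − 1(15−j) = 4j − 15.
Set 4j − 15 = 29: j = 11.
C(15,11) = 1365; 3^11 = 177147; (-1)^4 = 1.
Coefficient = 1365 · 177147 · 1 = 241805655.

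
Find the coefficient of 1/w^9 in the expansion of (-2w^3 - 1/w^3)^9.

-672

General term: C(9,j)·(-2w^3)^j·(-1/w^3)^(9-j), with w-exponent 3j − 3(9−j) = 6j − 27.
Set 6j − 27 = -9: j = 3.
C(9,3) = 84; (-2)^3 = -8; (-1)^6 = 1.
Coefficient = 84 · (-8) · 1 = -672.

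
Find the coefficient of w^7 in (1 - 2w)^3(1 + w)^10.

Coefficient of w^7 = Σ_{j} C(3,j)·(-2)^j·C(10,7-j)·1^(7-j) for j from 0 to 3.
= 120 + (-1260) + 3024 + (-1680) = 204.

204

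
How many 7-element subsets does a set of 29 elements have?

C(29,7) = (29·28·27·26·25·24·23) / 7! = 7866331200 / 5040 = 1560780.

1560780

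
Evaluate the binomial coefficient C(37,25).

C(37,25) = C(37,12) by symmetry.
C(37,12) = (37·36·35·34·33·32·31·30·29·28·27·26) / 12! = 887342319056793600 / 479001600 = 1852482996.

1852482996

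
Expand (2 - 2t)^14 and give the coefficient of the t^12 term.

The general term is C(14,j)·(2)^j·(-2t)^(14-j); the t^12 term has j = 2.
C(14,2) = 91.
Coefficient = C(14,2) · 2^2 · (-2)^12 = 91 · 4 · 4096 = 1490944.

1490944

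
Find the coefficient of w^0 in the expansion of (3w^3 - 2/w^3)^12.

43110144

General term: C(12,j)·(3w^3)^j·(-2/w^3)^(12-j), with w-exponent 3j − 3(12−j) = 6j − 36.
Set 6j − 36 = 0: j = 6.
C(12,6) = 924; 3^6 = 729; (-2)^6 = 64.
Coefficient = 924 · 729 · 64 = 43110144.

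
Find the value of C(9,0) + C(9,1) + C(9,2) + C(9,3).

1 + 9 + 36 + 84 = 130.

130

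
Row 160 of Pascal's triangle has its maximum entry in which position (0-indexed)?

80

C(160,m) is maximized at m = 160/2 = 80.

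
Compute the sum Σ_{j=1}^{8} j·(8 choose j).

1024

Since j·C(8,j) = 8·C(7,j−1), the sum is 8·2^7 = 8·128 = 1024.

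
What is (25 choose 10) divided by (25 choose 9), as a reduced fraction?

8/5

C(n,k+1)/C(n,k) = (n−k)/(k+1) = (25−9)/(9+1) = 16/10 = 8/5.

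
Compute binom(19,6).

27132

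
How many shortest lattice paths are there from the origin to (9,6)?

5005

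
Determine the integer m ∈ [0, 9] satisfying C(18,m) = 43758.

C(18,m) increases on 0 ≤ m ≤ 9. C(18,7) = 31824 and C(18,8) = 43758, so m = 8.

8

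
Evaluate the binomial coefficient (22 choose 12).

C(22,12) = C(22,10) by symmetry.
C(22,10) = (22·21·20·19·18·17·16·15·14·13) / 10! = 2346549004800 / 3628800 = 646646.

646646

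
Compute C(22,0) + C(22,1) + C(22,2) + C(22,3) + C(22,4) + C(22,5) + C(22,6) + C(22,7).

280600

1 + 22 + 231 + 1540 + 7315 + 26334 + 74613 + 170544 = 280600.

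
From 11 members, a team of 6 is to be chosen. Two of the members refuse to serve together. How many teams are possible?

336

All 6-subsets: C(11,6) = 462. Those containing both fixed elements: C(9,4) = 126.
462 − 126 = 336.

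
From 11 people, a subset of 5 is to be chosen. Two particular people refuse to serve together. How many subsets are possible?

378

All 5-subsets: C(11,5) = 462. Those containing both fixed elements: C(9,3) = 84.
462 − 84 = 378.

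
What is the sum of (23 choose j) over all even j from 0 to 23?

4194304

Half of (1+1)^23 + (1−1)^23 gives the even-index sum: 2^22 = 4194304.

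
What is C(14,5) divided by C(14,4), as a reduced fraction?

C(n,k+1)/C(n,k) = (n−k)/(k+1) = (14−4)/(4+1) = 10/5 = 2.

2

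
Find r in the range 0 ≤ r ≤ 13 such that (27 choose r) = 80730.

C(27,r) increases on 0 ≤ r ≤ 13. C(27,4) = 17550 and C(27,5) = 80730, so r = 5.

5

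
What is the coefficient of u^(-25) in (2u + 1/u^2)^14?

28

General term: C(14,j)·(2u)^j·(1/u^2)^(14-j), with u-exponent 1j − 2(14−j) = 3j − 28.
Set 3j − 28 = -25: j = 1.
C(14,1) = 14; 2^1 = 2; 1^13 = 1.
Coefficient = 14 · 2 · 1 = 28.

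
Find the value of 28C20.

C(28,20) = C(28,8) by symmetry.
C(28,8) = (28·27·26·25·24·23·22·21) / 8! = 125318793600 / 40320 = 3108105.

3108105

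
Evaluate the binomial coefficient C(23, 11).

C(23,11) = (23·22·21·20·19·18·17·16·15·14·13) / 11! = 53970627110400 / 39916800 = 1352078.

1352078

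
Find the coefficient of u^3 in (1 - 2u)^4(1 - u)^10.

Coefficient of u^3 = Σ_{j} C(4,j)·(-2)^j·C(10,3-j)·(-1)^(3-j) for j from 0 to 3.
= (-120) + (-360) + (-240) + (-32) = -752.

-752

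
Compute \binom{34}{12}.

548354040

C(34,12) = (34·33·32·31·30·29·28·27·26·25·24·23) / 12! = 262662462526464000 / 479001600 = 548354040.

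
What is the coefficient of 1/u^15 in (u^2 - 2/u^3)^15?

General term: C(15,j)·(u^2)^j·(-2/u^3)^(15-j), with u-exponent 2j − 3(15−j) = 5j − 45.
Set 5j − 45 = -15: j = 6.
C(15,6) = 5005; 1^6 = 1; (-2)^9 = -512.
Coefficient = 5005 · 1 · (-512) = -2562560.

-2562560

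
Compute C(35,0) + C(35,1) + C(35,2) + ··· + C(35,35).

Setting x = 1 in (1+x)^35 gives Σ C(35,i) = 2^35 = 34359738368.

34359738368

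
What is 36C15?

5567902560

C(36,15) = (36·35·34·33·32·31·30·29·28·27·26·25·24·23·22) / 15! = 7281003461233582080000 / 1307674368000 = 5567902560.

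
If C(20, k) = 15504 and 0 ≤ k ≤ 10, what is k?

5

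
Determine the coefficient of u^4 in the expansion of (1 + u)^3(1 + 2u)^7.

1666

Coefficient of u^4 = Σ_{j} C(3,j)·1^j·C(7,4-j)·2^(4-j) for j from 0 to 3.
= 560 + 840 + 252 + 14 = 1666.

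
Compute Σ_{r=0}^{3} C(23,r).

2048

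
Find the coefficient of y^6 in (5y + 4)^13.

439296000000

The general term is C(13,j)·(5y)^j·(4)^(13-j); the y^6 term has j = 6.
C(13,6) = 1716.
Coefficient = C(13,6) · 5^6 · 4^7 = 1716 · 15625 · 16384 = 439296000000.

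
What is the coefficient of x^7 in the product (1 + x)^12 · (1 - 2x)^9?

2880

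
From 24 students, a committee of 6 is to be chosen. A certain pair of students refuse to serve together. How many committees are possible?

All 6-subsets: C(24,6) = 134596. Those containing both fixed elements: C(22,4) = 7315.
134596 − 7315 = 127281.

127281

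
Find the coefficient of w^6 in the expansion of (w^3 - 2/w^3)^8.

-448

General term: C(8,j)·(w^3)^j·(-2/w^3)^(8-j), with w-exponent 3j − 3(8−j) = 6j − 24.
Set 6j − 24 = 6: j = 5.
C(8,5) = 56; 1^5 = 1; (-2)^3 = -8.
Coefficient = 56 · 1 · (-8) = -448.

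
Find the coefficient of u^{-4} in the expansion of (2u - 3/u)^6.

General term: C(6,j)·(2u)^j·(-3/u)^(6-j), with u-exponent 1j − 1(6−j) = 2j − 6.
Set 2j − 6 = -4: j = 1.
C(6,1) = 6; 2^1 = 2; (-3)^5 = -243.
Coefficient = 6 · 2 · (-243) = -2916.

-2916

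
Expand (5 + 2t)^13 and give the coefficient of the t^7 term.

The general term is C(13,j)·(5)^j·(2t)^(13-j); the t^7 term has j = 6.
C(13,6) = 1716.
Coefficient = C(13,6) · 5^6 · 2^7 = 1716 · 15625 · 128 = 3432000000.

3432000000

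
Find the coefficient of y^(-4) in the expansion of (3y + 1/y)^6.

18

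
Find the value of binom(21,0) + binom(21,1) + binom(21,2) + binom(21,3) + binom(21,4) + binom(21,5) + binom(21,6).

82160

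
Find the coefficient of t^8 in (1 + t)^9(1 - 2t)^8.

-1463

Coefficient of t^8 = Σ_{j} C(9,j)·1^j·C(8,8-j)·(-2)^(8-j) for j from 0 to 8.
= 256 + (-9216) + 64512 + (-150528) + 141120 + (-56448) + 9408 + (-576) + 9 = -1463.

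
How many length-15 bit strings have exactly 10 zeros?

3003

Choose the 10 positions: C(15,10) = 3003.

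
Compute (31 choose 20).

84672315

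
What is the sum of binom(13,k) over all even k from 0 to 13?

Even-k terms of row 13 sum to 2^12 = 4096.

4096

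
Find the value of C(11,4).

C(11,4) = (11·10·9·8) / 4! = 7920 / 24 = 330.

330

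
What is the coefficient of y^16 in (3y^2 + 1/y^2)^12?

3897234

General term: C(12,j)·(3y^2)^j·(1/y^2)^(12-j), with y-exponent 2j − 2(12−j) = 4j − 24.
Set 4j − 24 = 16: j = 10.
C(12,10) = 66; 3^10 = 59049; 1^2 = 1.
Coefficient = 66 · 59049 · 1 = 3897234.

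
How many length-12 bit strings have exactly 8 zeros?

Choose the 8 positions: C(12,8) = 495.

495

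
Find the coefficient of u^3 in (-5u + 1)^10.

The general term is C(10,j)·(-5u)^j·(1)^(10-j); the u^3 term has j = 3.
C(10,3) = 120.
Coefficient = C(10,3) · (-5)^3 = 120 · (-125) = -15000.

-15000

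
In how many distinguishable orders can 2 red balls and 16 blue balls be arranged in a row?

153

Choose positions for the red balls: C(18,2) = 153.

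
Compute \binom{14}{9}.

2002

C(14,9) = C(14,5) by symmetry.
C(14,5) = (14·13·12·11·10) / 5! = 240240 / 120 = 2002.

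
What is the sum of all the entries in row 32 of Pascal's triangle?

The entries of row 32 sum to 2^32 = 4294967296.

4294967296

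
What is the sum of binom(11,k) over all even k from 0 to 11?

1024

Even-k terms of row 11 sum to 2^10 = 1024.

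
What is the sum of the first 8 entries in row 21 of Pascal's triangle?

198440

1 + 21 + 210 + 1330 + 5985 + 20349 + 54264 + 116280 = 198440.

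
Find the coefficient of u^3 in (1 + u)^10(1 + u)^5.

Coefficient of u^3 = Σ_{j} C(10,j)·C(5,3-j) for j from 0 to 3.
= 10 + 100 + 225 + 120 = 455.

455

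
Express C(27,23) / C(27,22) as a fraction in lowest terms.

5/23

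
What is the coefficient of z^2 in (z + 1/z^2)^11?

165

General term: C(11,j)·(z)^j·(1/z^2)^(11-j), with z-exponent 1j − 2(11−j) = 3j − 22.
Set 3j − 22 = 2: j = 8.
C(11,8) = 165; 1^8 = 1; 1^3 = 1.
Coefficient = 165 · 1 · 1 = 165.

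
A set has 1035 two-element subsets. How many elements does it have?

n(n−1)/2 = 1035 ⇒ n(n−1) = 2070. Since 46·45 = 2070, n = 46.

46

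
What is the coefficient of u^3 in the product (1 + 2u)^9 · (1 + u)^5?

1582

Coefficient of u^3 = Σ_{j} C(9,j)·2^j·C(5,3-j)·1^(3-j) for j from 0 to 3.
= 10 + 180 + 720 + 672 = 1582.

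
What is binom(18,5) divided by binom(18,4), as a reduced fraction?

14/5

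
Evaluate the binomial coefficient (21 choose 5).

20349

C(21,5) = (21·20·19·18·17) / 5! = 2441880 / 120 = 20349.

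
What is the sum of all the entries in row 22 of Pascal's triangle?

4194304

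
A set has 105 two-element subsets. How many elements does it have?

15

n(n−1)/2 = 105 ⇒ n(n−1) = 210. Since 15·14 = 210, n = 15.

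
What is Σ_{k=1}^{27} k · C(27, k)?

1811939328

Since k·C(27,k) = 27·C(26,k−1), the sum is 27·2^26 = 27·67108864 = 1811939328.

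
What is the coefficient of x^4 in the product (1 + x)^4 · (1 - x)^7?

Coefficient of x^4 = Σ_{j} C(4,j)·1^j·C(7,4-j)·(-1)^(4-j) for j from 0 to 4.
= 35 + (-140) + 126 + (-28) + 1 = -6.

-6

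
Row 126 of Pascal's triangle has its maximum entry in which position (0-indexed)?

63

C(126,k) is maximized at k = 126/2 = 63.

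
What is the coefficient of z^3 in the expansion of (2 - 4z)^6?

The general term is C(6,j)·(2)^j·(-4z)^(6-j); the z^3 term has j = 3.
C(6,3) = 20.
Coefficient = C(6,3) · 2^3 · (-4)^3 = 20 · 8 · (-64) = -10240.

-10240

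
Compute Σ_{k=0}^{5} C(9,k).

1 + 9 + 36 + 84 + 126 + 126 = 382.

382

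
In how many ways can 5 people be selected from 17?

This is C(17,5) = 6188.

6188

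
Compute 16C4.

1820

C(16,4) = (16·15·14·13) / 4! = 43680 / 24 = 1820.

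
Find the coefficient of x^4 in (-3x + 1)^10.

17010

The general term is C(10,j)·(-3x)^j·(1)^(10-j); the x^4 term has j = 4.
C(10,4) = 210.
Coefficient = C(10,4) · (-3)^4 = 210 · 81 = 17010.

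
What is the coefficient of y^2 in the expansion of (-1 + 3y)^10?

The general term is C(10,j)·(-1)^j·(3y)^(10-j); the y^2 term has j = 8.
C(10,8) = 45.
Coefficient = C(10,8) · 3^2 = 45 · 9 = 405.

405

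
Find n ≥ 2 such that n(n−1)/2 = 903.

n(n−1)/2 = 903 ⇒ n(n−1) = 1806. Since 43·42 = 1806, n = 43.

43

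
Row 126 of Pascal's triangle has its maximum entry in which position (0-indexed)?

C(126,i) is maximized at i = 126/2 = 63.

63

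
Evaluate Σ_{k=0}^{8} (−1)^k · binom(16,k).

6435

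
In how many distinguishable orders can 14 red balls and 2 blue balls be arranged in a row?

120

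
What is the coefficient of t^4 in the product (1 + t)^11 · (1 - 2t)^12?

-550

Coefficient of t^4 = Σ_{j} C(11,j)·1^j·C(12,4-j)·(-2)^(4-j) for j from 0 to 4.
= 7920 + (-19360) + 14520 + (-3960) + 330 = -550.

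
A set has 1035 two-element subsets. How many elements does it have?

46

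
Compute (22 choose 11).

705432

C(22,11) = (22·21·20·19·18·17·16·15·14·13·12) / 11! = 28158588057600 / 39916800 = 705432.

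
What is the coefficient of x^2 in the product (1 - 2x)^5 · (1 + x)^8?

-12

Coefficient of x^2 = Σ_{j} C(5,j)·(-2)^j·C(8,2-j)·1^(2-j) for j from 0 to 2.
= 28 + (-80) + 40 = -12.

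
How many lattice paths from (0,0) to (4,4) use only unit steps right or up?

Each path is a sequence of 8 steps with 4 rights: C(8,4) = 70.

70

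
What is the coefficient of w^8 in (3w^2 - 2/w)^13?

240185088

General term: C(13,j)·(3w^2)^j·(-2/w)^(13-j), with w-exponent 2j − 1(13−j) = 3j − 13.
Set 3j − 13 = 8: j = 7.
C(13,7) = 1716; 3^7 = 2187; (-2)^6 = 64.
Coefficient = 1716 · 2187 · 64 = 240185088.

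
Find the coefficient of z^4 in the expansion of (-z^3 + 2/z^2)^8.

General term: C(8,j)·(-z^3)^j·(2/z^2)^(8-j), with z-exponent 3j − 2(8−j) = 5j − 16.
Set 5j − 16 = 4: j = 4.
C(8,4) = 70; (-1)^4 = 1; 2^4 = 16.
Coefficient = 70 · 1 · 16 = 1120.

1120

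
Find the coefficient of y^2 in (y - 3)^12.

The general term is C(12,j)·(y)^j·(-3)^(12-j); the y^2 term has j = 2.
C(12,2) = 66.
Coefficient = C(12,2) · (-3)^10 = 66 · 59049 = 3897234.

3897234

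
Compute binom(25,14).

C(25,14) = C(25,11) by symmetry.
C(25,11) = (25·24·23·22·21·20·19·18·17·16·15) / 11! = 177925144320000 / 39916800 = 4457400.

4457400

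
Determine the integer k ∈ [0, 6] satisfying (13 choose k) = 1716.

6

C(13,k) increases on 0 ≤ k ≤ 6. C(13,5) = 1287 and C(13,6) = 1716, so k = 6.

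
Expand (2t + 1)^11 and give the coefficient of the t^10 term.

11264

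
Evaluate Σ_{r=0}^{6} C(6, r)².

924

By Vandermonde's identity, Σ C(6,r)² = C(12,6) = 924.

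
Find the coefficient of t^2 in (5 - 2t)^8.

1750000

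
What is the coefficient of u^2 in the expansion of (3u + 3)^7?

45927

The general term is C(7,j)·(3u)^j·(3)^(7-j); the u^2 term has j = 2.
C(7,2) = 21.
Coefficient = C(7,2) · 3^2 · 3^5 = 21 · 9 · 243 = 45927.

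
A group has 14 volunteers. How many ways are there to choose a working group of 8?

This is C(14,8) = 3003.

3003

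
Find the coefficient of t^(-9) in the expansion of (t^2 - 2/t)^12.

General term: C(12,j)·(t^2)^j·(-2/t)^(12-j), with t-exponent 2j − 1(12−j) = 3j − 12.
Set 3j − 12 = -9: j = 1.
C(12,1) = 12; 1^1 = 1; (-2)^11 = -2048.
Coefficient = 12 · 1 · (-2048) = -24576.

-24576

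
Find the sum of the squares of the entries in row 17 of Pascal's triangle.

2333606220

Σ C(17,i)² is the coefficient of x^17 in (1+x)^17(1+x)^17 = (1+x)^34, i.e. C(34,17) = 2333606220.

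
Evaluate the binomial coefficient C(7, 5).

C(7,5) = C(7,2) by symmetry.
C(7,2) = (7·6) / 2! = 42 / 2 = 21.

21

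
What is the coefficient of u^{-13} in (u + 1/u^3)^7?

21

General term: C(7,j)·(u)^j·(1/u^3)^(7-j), with u-exponent 1j − 3(7−j) = 4j − 21.
Set 4j − 21 = -13: j = 2.
C(7,2) = 21; 1^2 = 1; 1^5 = 1.
Coefficient = 21 · 1 · 1 = 21.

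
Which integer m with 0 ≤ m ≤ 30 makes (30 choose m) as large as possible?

C(30,m) is maximized at m = 30/2 = 15.

15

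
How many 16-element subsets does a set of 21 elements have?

20349

C(21,16) = C(21,5) by symmetry.
C(21,5) = (21·20·19·18·17) / 5! = 2441880 / 120 = 20349.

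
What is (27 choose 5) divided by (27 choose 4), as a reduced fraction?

C(n,k+1)/C(n,k) = (n−k)/(k+1) = (27−4)/(4+1) = 23/5.

23/5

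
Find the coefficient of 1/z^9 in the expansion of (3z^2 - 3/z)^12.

-6377292

General term: C(12,j)·(3z^2)^j·(-3/z)^(12-j), with z-exponent 2j − 1(12−j) = 3j − 12.
Set 3j − 12 = -9: j = 1.
C(12,1) = 12; 3^1 = 3; (-3)^11 = -177147.
Coefficient = 12 · 3 · (-177147) = -6377292.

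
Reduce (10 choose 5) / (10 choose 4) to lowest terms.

C(n,k+1)/C(n,k) = (n−k)/(k+1) = (10−4)/(4+1) = 6/5.

6/5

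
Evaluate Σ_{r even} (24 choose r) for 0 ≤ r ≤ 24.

8388608

Half of (1+1)^24 + (1−1)^24 gives the even-index sum: 2^23 = 8388608.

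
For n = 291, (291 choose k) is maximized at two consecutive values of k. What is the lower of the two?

145

For odd n = 291, C(291,k) peaks at k = (n−1)/2 and (n+1)/2; the lower is 145.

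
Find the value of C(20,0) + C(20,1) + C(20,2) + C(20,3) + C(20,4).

1 + 20 + 190 + 1140 + 4845 = 6196.

6196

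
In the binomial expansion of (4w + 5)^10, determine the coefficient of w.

The general term is C(10,j)·(4w)^j·(5)^(10-j); the w^1 term has j = 1.
C(10,1) = 10.
Coefficient = C(10,1) · 4^1 · 5^9 = 10 · 4 · 1953125 = 78125000.

78125000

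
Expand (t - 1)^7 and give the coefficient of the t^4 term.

The general term is C(7,j)·(t)^j·(-1)^(7-j); the t^4 term has j = 4.
C(7,4) = 35.
Coefficient = C(7,4) · (-1)^3 = 35 · (-1) = -35.

-35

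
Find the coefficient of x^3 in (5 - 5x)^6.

-312500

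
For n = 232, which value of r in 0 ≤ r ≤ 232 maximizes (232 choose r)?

C(232,r) is maximized at r = 232/2 = 116.

116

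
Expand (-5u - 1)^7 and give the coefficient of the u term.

The general term is C(7,j)·(-5u)^j·(-1)^(7-j); the u^1 term has j = 1.
C(7,1) = 7.
Coefficient = C(7,1) · (-5)^1 = 7 · (-5) = -35.

-35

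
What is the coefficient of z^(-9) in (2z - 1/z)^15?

General term: C(15,j)·(2z)^j·(-1/z)^(15-j), with z-exponent 1j − 1(15−j) = 2j − 15.
Set 2j − 15 = -9: j = 3.
C(15,3) = 455; 2^3 = 8; (-1)^12 = 1.
Coefficient = 455 · 8 · 1 = 3640.

3640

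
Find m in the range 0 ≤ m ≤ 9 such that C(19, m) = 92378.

9

C(19,m) increases on 0 ≤ m ≤ 9. C(19,8) = 75582 and C(19,9) = 92378, so m = 9.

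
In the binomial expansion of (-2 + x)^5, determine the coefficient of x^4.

-10

The general term is C(5,j)·(-2)^j·(x)^(5-j); the x^4 term has j = 1.
C(5,1) = 5.
Coefficient = C(5,1) · (-2)^1 = 5 · (-2) = -10.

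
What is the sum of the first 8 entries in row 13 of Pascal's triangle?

5812

1 + 13 + 78 + 286 + 715 + 1287 + 1716 + 1716 = 5812.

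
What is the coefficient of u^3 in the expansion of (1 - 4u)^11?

The general term is C(11,j)·(1)^j·(-4u)^(11-j); the u^3 term has j = 8.
C(11,8) = 165.
Coefficient = C(11,8) · (-4)^3 = 165 · (-64) = -10560.

-10560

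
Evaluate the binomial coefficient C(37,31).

2324784

C(37,31) = C(37,6) by symmetry.
C(37,6) = (37·36·35·34·33·32) / 6! = 1673844480 / 720 = 2324784.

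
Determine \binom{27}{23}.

C(27,23) = C(27,4) by symmetry.
C(27,4) = (27·26·25·24) / 4! = 421200 / 24 = 17550.

17550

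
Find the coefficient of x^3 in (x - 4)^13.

The general term is C(13,j)·(x)^j·(-4)^(13-j); the x^3 term has j = 3.
C(13,3) = 286.
Coefficient = C(13,3) · (-4)^10 = 286 · 1048576 = 299892736.

299892736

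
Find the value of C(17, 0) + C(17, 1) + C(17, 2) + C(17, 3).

1 + 17 + 136 + 680 = 834.

834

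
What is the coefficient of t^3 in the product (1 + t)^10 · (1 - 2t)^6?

Coefficient of t^3 = Σ_{j} C(10,j)·1^j·C(6,3-j)·(-2)^(3-j) for j from 0 to 3.
= (-160) + 600 + (-540) + 120 = 20.

20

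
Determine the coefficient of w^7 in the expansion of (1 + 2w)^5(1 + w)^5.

1560

Coefficient of w^7 = Σ_{j} C(5,j)·2^j·C(5,7-j)·1^(7-j) for j from 2 to 5.
= 40 + 400 + 800 + 320 = 1560.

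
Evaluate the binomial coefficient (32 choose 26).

C(32,26) = C(32,6) by symmetry.
C(32,6) = (32·31·30·29·28·27) / 6! = 652458240 / 720 = 906192.

906192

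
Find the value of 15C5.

C(15,5) = (15·14·13·12·11) / 5! = 360360 / 120 = 3003.

3003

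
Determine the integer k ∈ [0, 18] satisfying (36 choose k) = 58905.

C(36,k) increases on 0 ≤ k ≤ 18. C(36,3) = 7140 and C(36,4) = 58905, so k = 4.

4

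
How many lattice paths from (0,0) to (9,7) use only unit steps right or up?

11440

Each path is a sequence of 16 steps with 9 rights: C(16,9) = 11440.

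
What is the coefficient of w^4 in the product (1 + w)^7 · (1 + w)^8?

Coefficient of w^4 = Σ_{j} C(7,j)·C(8,4-j) for j from 0 to 4.
= 70 + 392 + 588 + 280 + 35 = 1365.

1365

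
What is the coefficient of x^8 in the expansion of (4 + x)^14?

12300288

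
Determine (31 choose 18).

C(31,18) = C(31,13) by symmetry.
C(31,13) = (31·30·29·28·27·26·25·24·23·22·21·20·19) / 13! = 1284342188088960000 / 6227020800 = 206253075.

206253075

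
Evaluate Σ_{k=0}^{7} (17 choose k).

41226

1 + 17 + 136 + 680 + 2380 + 6188 + 12376 + 19448 = 41226.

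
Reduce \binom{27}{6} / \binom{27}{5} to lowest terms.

C(n,k+1)/C(n,k) = (n−k)/(k+1) = (27−5)/(5+1) = 22/6 = 11/3.

11/3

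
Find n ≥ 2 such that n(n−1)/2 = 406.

n(n−1)/2 = 406 ⇒ n(n−1) = 812. Since 29·28 = 812, n = 29.

29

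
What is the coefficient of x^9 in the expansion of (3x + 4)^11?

The general term is C(11,j)·(3x)^j·(4)^(11-j); the x^9 term has j = 9.
C(11,9) = 55.
Coefficient = C(11,9) · 3^9 · 4^2 = 55 · 19683 · 16 = 17321040.

17321040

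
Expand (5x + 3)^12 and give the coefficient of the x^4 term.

The general term is C(12,j)·(5x)^j·(3)^(12-j); the x^4 term has j = 4.
C(12,4) = 495.
Coefficient = C(12,4) · 5^4 · 3^8 = 495 · 625 · 6561 = 2029809375.

2029809375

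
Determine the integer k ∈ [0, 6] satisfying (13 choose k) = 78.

2

C(13,k) increases on 0 ≤ k ≤ 6. C(13,1) = 13 and C(13,2) = 78, so k = 2.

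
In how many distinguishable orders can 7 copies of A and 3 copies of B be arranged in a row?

Choose positions for the A's: C(10,7) = 120.

120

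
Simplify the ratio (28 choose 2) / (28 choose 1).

27/2

C(n,k+1)/C(n,k) = (n−k)/(k+1) = (28−1)/(1+1) = 27/2.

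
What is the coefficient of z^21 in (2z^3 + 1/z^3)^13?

292864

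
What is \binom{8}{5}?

C(8,5) = C(8,3) by symmetry.
C(8,3) = (8·7·6) / 3! = 336 / 6 = 56.

56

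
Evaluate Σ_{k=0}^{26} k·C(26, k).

872415232

Differentiating (1+x)^26 and setting x=1: Σ k·C(26,k) = 26·2^25 = 872415232.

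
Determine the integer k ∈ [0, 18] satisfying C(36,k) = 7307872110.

16

C(36,k) increases on 0 ≤ k ≤ 18. C(36,15) = 5567902560 and C(36,16) = 7307872110, so k = 16.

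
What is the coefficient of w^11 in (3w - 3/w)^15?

General term: C(15,j)·(3w)^j·(-3/w)^(15-j), with w-exponent 1j − 1(15−j) = 2j − 15.
Set 2j − 15 = 11: j = 13.
C(15,13) = 105; 3^13 = 1594323; (-3)^2 = 9.
Coefficient = 105 · 1594323 · 9 = 1506635235.

1506635235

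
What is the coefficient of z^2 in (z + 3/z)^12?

192456

General term: C(12,j)·(z)^j·(3/z)^(12-j), with z-exponent 1j − 1(12−j) = 2j − 12.
Set 2j − 12 = 2: j = 7.
C(12,7) = 792; 1^7 = 1; 3^5 = 243.
Coefficient = 792 · 1 · 243 = 192456.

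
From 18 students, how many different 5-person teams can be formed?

8568

This is C(18,5) = 8568.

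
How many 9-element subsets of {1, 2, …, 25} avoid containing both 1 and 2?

1797818

All 9-subsets: C(25,9) = 2042975. Those containing both fixed elements: C(23,7) = 245157.
2042975 − 245157 = 1797818.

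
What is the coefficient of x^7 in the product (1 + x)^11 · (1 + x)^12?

245157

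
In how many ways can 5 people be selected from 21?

This is C(21,5) = 20349.

20349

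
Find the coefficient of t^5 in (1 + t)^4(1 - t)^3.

Coefficient of t^5 = Σ_{j} C(4,j)·1^j·C(3,5-j)·(-1)^(5-j) for j from 2 to 4.
= (-6) + 12 + (-3) = 3.

3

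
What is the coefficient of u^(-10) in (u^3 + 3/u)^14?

22320522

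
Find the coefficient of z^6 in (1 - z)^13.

1716

The general term is C(13,j)·(1)^j·(-z)^(13-j); the z^6 term has j = 7.
C(13,7) = 1716.
Coefficient = C(13,7) = 1716.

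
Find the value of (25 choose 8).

1081575

C(25,8) = (25·24·23·22·21·20·19·18) / 8! = 43609104000 / 40320 = 1081575.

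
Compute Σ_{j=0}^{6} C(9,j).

1 + 9 + 36 + 84 + 126 + 126 + 84 = 466.

466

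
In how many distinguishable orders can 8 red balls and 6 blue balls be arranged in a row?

3003

Choose positions for the red balls: C(14,8) = 3003.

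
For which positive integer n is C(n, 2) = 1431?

n(n−1)/2 = 1431 ⇒ n(n−1) = 2862. Since 54·53 = 2862, n = 54.

54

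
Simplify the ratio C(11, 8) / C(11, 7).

C(n,k+1)/C(n,k) = (n−k)/(k+1) = (11−7)/(7+1) = 4/8 = 1/2.

1/2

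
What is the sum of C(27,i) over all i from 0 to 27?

134217728

Setting x = 1 in (1+x)^27 gives Σ C(27,i) = 2^27 = 134217728.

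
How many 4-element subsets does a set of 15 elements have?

1365

C(15,4) = (15·14·13·12) / 4! = 32760 / 24 = 1365.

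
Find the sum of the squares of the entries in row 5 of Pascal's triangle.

252

Σ C(5,r)² is the coefficient of x^5 in (1+x)^5(1+x)^5 = (1+x)^10, i.e. C(10,5) = 252.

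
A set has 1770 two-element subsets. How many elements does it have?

60

n(n−1)/2 = 1770 ⇒ n(n−1) = 3540. Since 60·59 = 3540, n = 60.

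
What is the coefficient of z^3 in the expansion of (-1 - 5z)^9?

-10500

The general term is C(9,j)·(-1)^j·(-5z)^(9-j); the z^3 term has j = 6.
C(9,6) = 84.
Coefficient = C(9,6) · (-5)^3 = 84 · (-125) = -10500.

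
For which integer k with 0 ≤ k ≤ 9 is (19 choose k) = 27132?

6

C(19,k) increases on 0 ≤ k ≤ 9. C(19,5) = 11628 and C(19,6) = 27132, so k = 6.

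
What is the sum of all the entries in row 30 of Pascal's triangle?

The entries of row 30 sum to 2^30 = 1073741824.

1073741824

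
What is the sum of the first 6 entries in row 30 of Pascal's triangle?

174437

1 + 30 + 435 + 4060 + 27405 + 142506 = 174437.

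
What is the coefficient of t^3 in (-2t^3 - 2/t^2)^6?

1280

General term: C(6,j)·(-2t^3)^j·(-2/t^2)^(6-j), with t-exponent 3j − 2(6−j) = 5j − 12.
Set 5j − 12 = 3: j = 3.
C(6,3) = 20; (-2)^3 = -8; (-2)^3 = -8.
Coefficient = 20 · (-8) · (-8) = 1280.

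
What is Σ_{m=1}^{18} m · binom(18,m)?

2359296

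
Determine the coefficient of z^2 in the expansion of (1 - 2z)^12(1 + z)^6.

135

Coefficient of z^2 = Σ_{j} C(12,j)·(-2)^j·C(6,2-j)·1^(2-j) for j from 0 to 2.
= 15 + (-144) + 264 = 135.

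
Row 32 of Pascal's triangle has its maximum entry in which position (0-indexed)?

16

C(32,i) is maximized at i = 32/2 = 16.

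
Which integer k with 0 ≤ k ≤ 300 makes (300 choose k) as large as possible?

150

C(300,k) is maximized at k = 300/2 = 150.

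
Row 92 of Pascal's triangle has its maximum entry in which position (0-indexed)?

C(92,i) is maximized at i = 92/2 = 46.

46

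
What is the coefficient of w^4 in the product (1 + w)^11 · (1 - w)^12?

55

Coefficient of w^4 = Σ_{j} C(11,j)·1^j·C(12,4-j)·(-1)^(4-j) for j from 0 to 4.
= 495 + (-2420) + 3630 + (-1980) + 330 = 55.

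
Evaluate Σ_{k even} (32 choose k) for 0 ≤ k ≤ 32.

2147483648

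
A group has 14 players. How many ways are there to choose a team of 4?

1001

This is C(14,4) = 1001.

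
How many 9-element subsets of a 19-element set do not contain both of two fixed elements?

72930

All 9-subsets: C(19,9) = 92378. Those containing both fixed elements: C(17,7) = 19448.
92378 − 19448 = 72930.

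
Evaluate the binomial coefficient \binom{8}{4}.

70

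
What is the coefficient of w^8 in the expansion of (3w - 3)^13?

The general term is C(13,j)·(3w)^j·(-3)^(13-j); the w^8 term has j = 8.
C(13,8) = 1287.
Coefficient = C(13,8) · 3^8 · (-3)^5 = 1287 · 6561 · (-243) = -2051893701.

-2051893701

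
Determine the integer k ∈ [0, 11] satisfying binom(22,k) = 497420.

9

C(22,k) increases on 0 ≤ k ≤ 11. C(22,8) = 319770 and C(22,9) = 497420, so k = 9.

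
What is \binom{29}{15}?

77558760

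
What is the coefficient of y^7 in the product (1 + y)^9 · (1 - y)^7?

Coefficient of y^7 = Σ_{j} C(9,j)·1^j·C(7,7-j)·(-1)^(7-j) for j from 0 to 7.
= (-1) + 63 + (-756) + 2940 + (-4410) + 2646 + (-588) + 36 = -70.

-70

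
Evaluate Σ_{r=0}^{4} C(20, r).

1 + 20 + 190 + 1140 + 4845 = 6196.

6196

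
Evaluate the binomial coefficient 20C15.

C(20,15) = C(20,5) by symmetry.
C(20,5) = (20·19·18·17·16) / 5! = 1860480 / 120 = 15504.

15504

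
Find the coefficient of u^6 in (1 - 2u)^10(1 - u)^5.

Coefficient of u^6 = Σ_{j} C(10,j)·(-2)^j·C(5,6-j)·(-1)^(6-j) for j from 1 to 6.
= 20 + 900 + 9600 + 33600 + 40320 + 13440 = 97880.

97880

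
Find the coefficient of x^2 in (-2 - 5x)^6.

The general term is C(6,j)·(-2)^j·(-5x)^(6-j); the x^2 term has j = 4.
C(6,4) = 15.
Coefficient = C(6,4) · (-2)^4 · (-5)^2 = 15 · 16 · 25 = 6000.

6000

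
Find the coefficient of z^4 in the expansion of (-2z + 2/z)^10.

-122880

General term: C(10,j)·(-2z)^j·(2/z)^(10-j), with z-exponent 1j − 1(10−j) = 2j − 10.
Set 2j − 10 = 4: j = 7.
C(10,7) = 120; (-2)^7 = -128; 2^3 = 8.
Coefficient = 120 · (-128) · 8 = -122880.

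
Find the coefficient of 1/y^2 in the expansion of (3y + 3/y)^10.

General term: C(10,j)·(3y)^j·(3/y)^(10-j), with y-exponent 1j − 1(10−j) = 2j − 10.
Set 2j − 10 = -2: j = 4.
C(10,4) = 210; 3^4 = 81; 3^6 = 729.
Coefficient = 210 · 81 · 729 = 12400290.

12400290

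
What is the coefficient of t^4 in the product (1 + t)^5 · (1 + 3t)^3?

500

Coefficient of t^4 = Σ_{j} C(5,j)·1^j·C(3,4-j)·3^(4-j) for j from 1 to 4.
= 135 + 270 + 90 + 5 = 500.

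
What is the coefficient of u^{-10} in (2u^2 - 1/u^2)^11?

1320

General term: C(11,j)·(2u^2)^j·(-1/u^2)^(11-j), with u-exponent 2j − 2(11−j) = 4j − 22.
Set 4j − 22 = -10: j = 3.
C(11,3) = 165; 2^3 = 8; (-1)^8 = 1.
Coefficient = 165 · 8 · 1 = 1320.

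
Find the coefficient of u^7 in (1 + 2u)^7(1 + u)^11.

Coefficient of u^7 = Σ_{j} C(7,j)·2^j·C(11,7-j)·1^(7-j) for j from 0 to 7.
= 330 + 6468 + 38808 + 92400 + 92400 + 36960 + 4928 + 128 = 272422.

272422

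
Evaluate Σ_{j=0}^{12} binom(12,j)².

2704156

By Vandermonde's identity, Σ C(12,j)² = C(24,12) = 2704156.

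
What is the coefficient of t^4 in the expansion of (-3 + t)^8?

The general term is C(8,j)·(-3)^j·(t)^(8-j); the t^4 term has j = 4.
C(8,4) = 70.
Coefficient = C(8,4) · (-3)^4 = 70 · 81 = 5670.

5670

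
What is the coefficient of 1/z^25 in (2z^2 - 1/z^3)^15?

-21840

General term: C(15,j)·(2z^2)^j·(-1/z^3)^(15-j), with z-exponent 2j − 3(15−j) = 5j − 45.
Set 5j − 45 = -25: j = 4.
C(15,4) = 1365; 2^4 = 16; (-1)^11 = -1.
Coefficient = 1365 · 16 · (-1) = -21840.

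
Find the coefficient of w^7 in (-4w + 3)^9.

-5308416

The general term is C(9,j)·(-4w)^j·(3)^(9-j); the w^7 term has j = 7.
C(9,7) = 36.
Coefficient = C(9,7) · (-4)^7 · 3^2 = 36 · (-16384) · 9 = -5308416.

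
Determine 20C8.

C(20,8) = (20·19·18·17·16·15·14·13) / 8! = 5079110400 / 40320 = 125970.

125970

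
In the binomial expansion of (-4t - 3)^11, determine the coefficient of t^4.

-184757760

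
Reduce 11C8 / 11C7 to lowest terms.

1/2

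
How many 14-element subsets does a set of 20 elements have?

38760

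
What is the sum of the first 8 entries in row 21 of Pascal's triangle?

198440

1 + 21 + 210 + 1330 + 5985 + 20349 + 54264 + 116280 = 198440.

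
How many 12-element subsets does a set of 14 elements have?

91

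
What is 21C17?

5985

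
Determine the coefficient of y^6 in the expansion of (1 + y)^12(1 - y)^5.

Coefficient of y^6 = Σ_{j} C(12,j)·1^j·C(5,6-j)·(-1)^(6-j) for j from 1 to 6.
= (-12) + 330 + (-2200) + 4950 + (-3960) + 924 = 32.

32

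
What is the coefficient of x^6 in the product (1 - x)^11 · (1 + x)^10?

-120

Coefficient of x^6 = Σ_{j} C(11,j)·(-1)^j·C(10,6-j)·1^(6-j) for j from 0 to 6.
= 210 + (-2772) + 11550 + (-19800) + 14850 + (-4620) + 462 = -120.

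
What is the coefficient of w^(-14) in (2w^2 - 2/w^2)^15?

-44728320

General term: C(15,j)·(2w^2)^j·(-2/w^2)^(15-j), with w-exponent 2j − 2(15−j) = 4j − 30.
Set 4j − 30 = -14: j = 4.
C(15,4) = 1365; 2^4 = 16; (-2)^11 = -2048.
Coefficient = 1365 · 16 · (-2048) = -44728320.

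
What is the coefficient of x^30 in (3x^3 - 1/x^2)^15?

General term: C(15,j)·(3x^3)^j·(-1/x^2)^(15-j), with x-exponent 3j − 2(15−j) = 5j − 30.
Set 5j − 30 = 30: j = 12.
C(15,12) = 455; 3^12 = 531441; (-1)^3 = -1.
Coefficient = 455 · 531441 · (-1) = -241805655.

-241805655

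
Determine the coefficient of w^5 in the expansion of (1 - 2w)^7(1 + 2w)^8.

Coefficient of w^5 = Σ_{j} C(7,j)·(-2)^j·C(8,5-j)·2^(5-j) for j from 0 to 5.
= 1792 + (-15680) + 37632 + (-31360) + 8960 + (-672) = 672.

672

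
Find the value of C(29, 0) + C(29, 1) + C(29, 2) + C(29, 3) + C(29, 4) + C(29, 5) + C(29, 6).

621616

1 + 29 + 406 + 3654 + 23751 + 118755 + 475020 = 621616.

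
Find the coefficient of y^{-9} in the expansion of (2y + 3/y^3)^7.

22680

General term: C(7,j)·(2y)^j·(3/y^3)^(7-j), with y-exponent 1j − 3(7−j) = 4j − 21.
Set 4j − 21 = -9: j = 3.
C(7,3) = 35; 2^3 = 8; 3^4 = 81.
Coefficient = 35 · 8 · 81 = 22680.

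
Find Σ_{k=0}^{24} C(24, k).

16777216

Setting x = 1 in (1+x)^24 gives Σ C(24,k) = 2^24 = 16777216.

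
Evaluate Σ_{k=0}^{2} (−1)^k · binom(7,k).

The partial alternating sum Σ_{k=0}^{2} (−1)^k C(7,k) = (−1)^2 C(6,2) = 15.

15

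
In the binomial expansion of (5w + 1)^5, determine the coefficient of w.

25

The general term is C(5,j)·(5w)^j·(1)^(5-j); the w^1 term has j = 1.
C(5,1) = 5.
Coefficient = C(5,1) · 5^1 = 5 · 5 = 25.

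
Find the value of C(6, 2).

15

C(6,2) = (6·5) / 2! = 30 / 2 = 15.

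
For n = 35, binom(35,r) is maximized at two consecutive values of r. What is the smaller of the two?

17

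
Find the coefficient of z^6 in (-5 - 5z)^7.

-546875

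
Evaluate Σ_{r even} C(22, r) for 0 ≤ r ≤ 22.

2097152

Even-r terms of row 22 sum to 2^21 = 2097152.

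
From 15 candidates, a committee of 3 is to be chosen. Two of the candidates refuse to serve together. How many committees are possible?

All 3-subsets: C(15,3) = 455. Those containing both fixed elements: C(13,1) = 13.
455 − 13 = 442.

442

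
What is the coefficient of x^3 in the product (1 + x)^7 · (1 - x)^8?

7

Coefficient of x^3 = Σ_{j} C(7,j)·1^j·C(8,3-j)·(-1)^(3-j) for j from 0 to 3.
= (-56) + 196 + (-168) + 35 = 7.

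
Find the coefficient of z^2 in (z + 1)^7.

21

The general term is C(7,j)·(z)^j·(1)^(7-j); the z^2 term has j = 2.
C(7,2) = 21.
Coefficient = C(7,2) = 21.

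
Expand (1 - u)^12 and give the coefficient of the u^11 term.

The general term is C(12,j)·(1)^j·(-u)^(12-j); the u^11 term has j = 1.
C(12,1) = 12.
Coefficient = C(12,1) · (-1)^11 = 12 · (-1) = -12.

-12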